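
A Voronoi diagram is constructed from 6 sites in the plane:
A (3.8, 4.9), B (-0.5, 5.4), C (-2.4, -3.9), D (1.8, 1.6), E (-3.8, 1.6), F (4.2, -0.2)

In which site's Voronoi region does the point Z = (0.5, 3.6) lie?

B

Compare squared distances (the ordering matches that of the actual distances):
|ZA|² = 10.89 + 1.69 = 12.58
|ZB|² = 1 + 3.24 = 4.24
|ZC|² = 8.41 + 56.25 = 64.66
|ZD|² = 1.69 + 4 = 5.69
|ZE|² = 18.49 + 4 = 22.49
|ZF|² = 13.69 + 14.44 = 28.13
B is nearest.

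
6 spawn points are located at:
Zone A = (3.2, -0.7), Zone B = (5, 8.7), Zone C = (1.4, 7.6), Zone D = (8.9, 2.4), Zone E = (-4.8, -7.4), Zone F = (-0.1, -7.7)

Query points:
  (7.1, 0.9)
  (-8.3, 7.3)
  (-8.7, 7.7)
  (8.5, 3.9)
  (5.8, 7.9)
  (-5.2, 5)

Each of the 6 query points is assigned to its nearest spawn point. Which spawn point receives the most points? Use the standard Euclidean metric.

(7.1, 0.9) — d² to each: Zone A:17.77, Zone B:65.25, Zone C:77.38, Zone D:5.49, Zone E:210.5, Zone F:125.8 → nearest is Zone D
(-8.3, 7.3) — d² to each: Zone A:196.25, Zone B:178.85, Zone C:94.18, Zone D:319.85, Zone E:228.34, Zone F:292.24 → nearest is Zone C
(-8.7, 7.7) — d² to each: Zone A:212.17, Zone B:188.69, Zone C:102.02, Zone D:337.85, Zone E:243.22, Zone F:311.12 → nearest is Zone C
(8.5, 3.9) — d² to each: Zone A:49.25, Zone B:35.29, Zone C:64.1, Zone D:2.41, Zone E:304.58, Zone F:208.52 → nearest is Zone D
(5.8, 7.9) — d² to each: Zone A:80.72, Zone B:1.28, Zone C:19.45, Zone D:39.86, Zone E:346.45, Zone F:278.17 → nearest is Zone B
(-5.2, 5) — d² to each: Zone A:103.05, Zone B:117.73, Zone C:50.32, Zone D:205.57, Zone E:153.92, Zone F:187.3 → nearest is Zone C
Tally — Zone B:1, Zone C:3, Zone D:2. Zone C captures the most (3).

Zone C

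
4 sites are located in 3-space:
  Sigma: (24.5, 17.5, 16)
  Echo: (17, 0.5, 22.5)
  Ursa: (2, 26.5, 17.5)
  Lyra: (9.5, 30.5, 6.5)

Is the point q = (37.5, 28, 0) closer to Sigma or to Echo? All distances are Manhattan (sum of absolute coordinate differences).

d(q, Sigma) = |37.5−24.5| + |28−17.5| + |0−16| = 13 + 10.5 + 16 = 39.5
d(q, Echo) = |37.5−17| + |28−0.5| + |0−22.5| = 20.5 + 27.5 + 22.5 = 70.5
39.5 < 70.5, so Sigma is closer.

Sigma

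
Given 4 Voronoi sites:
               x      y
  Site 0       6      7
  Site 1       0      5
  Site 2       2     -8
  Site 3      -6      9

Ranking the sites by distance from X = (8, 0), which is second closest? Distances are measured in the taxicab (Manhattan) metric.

Site 1

d(X, Site 0) = |8−6| + |0−7| = 2 + 7 = 9
d(X, Site 1) = |8−0| + |0−5| = 8 + 5 = 13
d(X, Site 2) = |8−2| + |0−(-8)| = 6 + 8 = 14
d(X, Site 3) = |8−(-6)| + |0−9| = 14 + 9 = 23
Sorted ascending: Site 0, Site 1, Site 2, … — the second-nearest is Site 1.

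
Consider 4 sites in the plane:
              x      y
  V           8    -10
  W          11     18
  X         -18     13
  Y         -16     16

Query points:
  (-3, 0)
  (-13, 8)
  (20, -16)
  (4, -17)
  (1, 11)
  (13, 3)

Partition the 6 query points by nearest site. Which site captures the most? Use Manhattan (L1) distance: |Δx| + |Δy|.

(-3, 0) — d to each: V:21, W:32, X:28, Y:29 → nearest is V
(-13, 8) — d to each: V:39, W:34, X:10, Y:11 → nearest is X
(20, -16) — d to each: V:18, W:43, X:67, Y:68 → nearest is V
(4, -17) — d to each: V:11, W:42, X:52, Y:53 → nearest is V
(1, 11) — d to each: V:28, W:17, X:21, Y:22 → nearest is W
(13, 3) — d to each: V:18, W:17, X:41, Y:42 → nearest is W
Tally — V:3, W:2, X:1. V captures the most (3).

V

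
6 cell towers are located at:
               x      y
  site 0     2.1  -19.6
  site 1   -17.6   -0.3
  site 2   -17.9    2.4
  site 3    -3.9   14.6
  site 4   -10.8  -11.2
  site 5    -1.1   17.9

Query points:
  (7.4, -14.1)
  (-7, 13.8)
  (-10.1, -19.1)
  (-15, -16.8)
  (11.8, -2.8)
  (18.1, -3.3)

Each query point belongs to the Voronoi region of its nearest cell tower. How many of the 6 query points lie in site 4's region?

2

(7.4, -14.1) — d² to each: site 0:58.34, site 1:815.44, site 2:912.34, site 3:951.38, site 4:339.65, site 5:1096.25 → nearest is site 0
(-7, 13.8) — d² to each: site 0:1198.37, site 1:311.17, site 2:248.77, site 3:10.25, site 4:639.44, site 5:51.62 → nearest is site 3
(-10.1, -19.1) — d² to each: site 0:149.09, site 1:409.69, site 2:523.09, site 3:1174.13, site 4:62.9, site 5:1450 → nearest is site 4
(-15, -16.8) — d² to each: site 0:300.25, site 1:279.01, site 2:377.05, site 3:1109.17, site 4:49, site 5:1397.3 → nearest is site 4
(11.8, -2.8) — d² to each: site 0:376.33, site 1:870.61, site 2:909.13, site 3:549.25, site 4:581.32, site 5:594.9 → nearest is site 0
(18.1, -3.3) — d² to each: site 0:521.69, site 1:1283.49, site 2:1328.49, site 3:804.41, site 4:897.62, site 5:818.08 → nearest is site 0
2 of the 6 points have site 4 as nearest.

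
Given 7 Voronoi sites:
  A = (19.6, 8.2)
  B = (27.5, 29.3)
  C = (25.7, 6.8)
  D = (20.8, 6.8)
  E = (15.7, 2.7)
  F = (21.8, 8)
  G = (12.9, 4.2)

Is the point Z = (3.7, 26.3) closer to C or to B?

B

Compare squared distances:
|ZC|² = (3.7−25.7)² + (26.3−6.8)² = 484 + 380.25 = 864.25
|ZB|² = (3.7−27.5)² + (26.3−29.3)² = 566.44 + 9 = 575.44
864.25 > 575.44, so B is closer.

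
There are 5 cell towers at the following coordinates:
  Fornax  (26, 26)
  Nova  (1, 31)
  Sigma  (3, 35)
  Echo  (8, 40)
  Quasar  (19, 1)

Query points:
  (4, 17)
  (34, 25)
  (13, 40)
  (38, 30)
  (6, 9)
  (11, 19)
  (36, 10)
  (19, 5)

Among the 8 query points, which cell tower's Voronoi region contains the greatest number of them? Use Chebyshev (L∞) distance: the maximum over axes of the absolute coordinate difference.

Fornax

(4, 17) — d to each: Fornax:22, Nova:14, Sigma:18, Echo:23, Quasar:16 → nearest is Nova
(34, 25) — d to each: Fornax:8, Nova:33, Sigma:31, Echo:26, Quasar:24 → nearest is Fornax
(13, 40) — d to each: Fornax:14, Nova:12, Sigma:10, Echo:5, Quasar:39 → nearest is Echo
(38, 30) — d to each: Fornax:12, Nova:37, Sigma:35, Echo:30, Quasar:29 → nearest is Fornax
(6, 9) — d to each: Fornax:20, Nova:22, Sigma:26, Echo:31, Quasar:13 → nearest is Quasar
(11, 19) — d to each: Fornax:15, Nova:12, Sigma:16, Echo:21, Quasar:18 → nearest is Nova
(36, 10) — d to each: Fornax:16, Nova:35, Sigma:33, Echo:30, Quasar:17 → nearest is Fornax
(19, 5) — d to each: Fornax:21, Nova:26, Sigma:30, Echo:35, Quasar:4 → nearest is Quasar
Tally — Fornax:3, Nova:2, Echo:1, Quasar:2. Fornax captures the most (3).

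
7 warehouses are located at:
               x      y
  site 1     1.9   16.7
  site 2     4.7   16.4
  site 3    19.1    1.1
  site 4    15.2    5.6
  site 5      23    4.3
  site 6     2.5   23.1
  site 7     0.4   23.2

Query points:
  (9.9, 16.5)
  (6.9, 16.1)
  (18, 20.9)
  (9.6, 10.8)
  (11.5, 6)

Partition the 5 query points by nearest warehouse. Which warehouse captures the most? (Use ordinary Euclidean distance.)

site 2

(9.9, 16.5) — d² to each: site 1:64.04, site 2:27.05, site 3:321.8, site 4:146.9, site 5:320.45, site 6:98.32, site 7:135.14 → nearest is site 2
(6.9, 16.1) — d² to each: site 1:25.36, site 2:4.93, site 3:373.84, site 4:179.14, site 5:398.45, site 6:68.36, site 7:92.66 → nearest is site 2
(18, 20.9) — d² to each: site 1:276.85, site 2:197.14, site 3:393.25, site 4:241.93, site 5:300.56, site 6:245.09, site 7:315.05 → nearest is site 2
(9.6, 10.8) — d² to each: site 1:94.1, site 2:55.37, site 3:184.34, site 4:58.4, site 5:221.81, site 6:201.7, site 7:238.4 → nearest is site 2
(11.5, 6) — d² to each: site 1:206.65, site 2:154.4, site 3:81.77, site 4:13.85, site 5:135.14, site 6:373.41, site 7:419.05 → nearest is site 4
Tally — site 2:4, site 4:1. site 2 captures the most (4).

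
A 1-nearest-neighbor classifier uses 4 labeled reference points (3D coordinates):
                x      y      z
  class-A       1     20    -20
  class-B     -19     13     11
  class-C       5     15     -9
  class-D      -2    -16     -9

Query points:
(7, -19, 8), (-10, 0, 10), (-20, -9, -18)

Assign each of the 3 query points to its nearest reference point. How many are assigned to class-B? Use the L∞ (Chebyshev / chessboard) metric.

1

(7, -19, 8) — d to each: class-A:39, class-B:32, class-C:34, class-D:17 → nearest is class-D
(-10, 0, 10) — d to each: class-A:30, class-B:13, class-C:19, class-D:19 → nearest is class-B
(-20, -9, -18) — d to each: class-A:29, class-B:29, class-C:25, class-D:18 → nearest is class-D
1 of the 3 points has class-B as nearest.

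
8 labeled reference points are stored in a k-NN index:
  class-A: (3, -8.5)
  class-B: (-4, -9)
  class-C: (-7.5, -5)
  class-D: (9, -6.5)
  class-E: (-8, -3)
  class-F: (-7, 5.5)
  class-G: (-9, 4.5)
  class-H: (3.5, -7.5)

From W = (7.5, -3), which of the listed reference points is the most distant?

class-G

Compare squared distances (the ordering matches that of the actual distances):
d²(W, class-A) = (7.5−3)² + (-3−(-8.5))² = 20.25 + 30.25 = 50.5
d²(W, class-B) = (7.5−(-4))² + (-3−(-9))² = 132.25 + 36 = 168.25
d²(W, class-C) = (7.5−(-7.5))² + (-3−(-5))² = 225 + 4 = 229
d²(W, class-D) = (7.5−9)² + (-3−(-6.5))² = 2.25 + 12.25 = 14.5
d²(W, class-E) = (7.5−(-8))² + (-3−(-3))² = 240.25 + 0 = 240.25
d²(W, class-F) = (7.5−(-7))² + (-3−5.5)² = 210.25 + 72.25 = 282.5
d²(W, class-G) = (7.5−(-9))² + (-3−4.5)² = 272.25 + 56.25 = 328.5
d²(W, class-H) = (7.5−3.5)² + (-3−(-7.5))² = 16 + 20.25 = 36.25
The largest is to class-G.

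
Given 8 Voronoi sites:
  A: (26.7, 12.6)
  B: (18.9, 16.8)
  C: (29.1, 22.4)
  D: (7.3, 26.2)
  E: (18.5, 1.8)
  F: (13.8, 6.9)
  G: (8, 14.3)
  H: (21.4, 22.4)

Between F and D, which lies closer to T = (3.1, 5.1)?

F

Compare squared distances:
|TF|² = (3.1−13.8)² + (5.1−6.9)² = 114.49 + 3.24 = 117.73
|TD|² = (3.1−7.3)² + (5.1−26.2)² = 17.64 + 445.21 = 462.85
117.73 < 462.85, so F is closer.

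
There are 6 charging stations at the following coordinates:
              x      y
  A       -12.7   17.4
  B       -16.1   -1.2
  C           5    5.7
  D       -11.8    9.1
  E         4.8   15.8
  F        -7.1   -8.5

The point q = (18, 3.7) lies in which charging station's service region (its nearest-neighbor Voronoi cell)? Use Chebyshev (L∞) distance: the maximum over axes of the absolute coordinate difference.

C

d(q,A) = max(30.7, 13.7) = 30.7
d(q,B) = max(34.1, 4.9) = 34.1
d(q,C) = max(13, 2) = 13
d(q,D) = max(29.8, 5.4) = 29.8
d(q,E) = max(13.2, 12.1) = 13.2
d(q,F) = max(25.1, 12.2) = 25.1
C is nearest.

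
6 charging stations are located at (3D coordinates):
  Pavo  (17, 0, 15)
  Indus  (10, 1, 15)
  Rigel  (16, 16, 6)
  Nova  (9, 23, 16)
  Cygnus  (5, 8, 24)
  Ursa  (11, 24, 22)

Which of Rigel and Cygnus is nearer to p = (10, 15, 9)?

Rigel

Compare squared distances:
d²(p, Rigel) = (10−16)² + (15−16)² + (9−6)² = 36 + 1 + 9 = 46
d²(p, Cygnus) = (10−5)² + (15−8)² + (9−24)² = 25 + 49 + 225 = 299
46 < 299, so Rigel is closer.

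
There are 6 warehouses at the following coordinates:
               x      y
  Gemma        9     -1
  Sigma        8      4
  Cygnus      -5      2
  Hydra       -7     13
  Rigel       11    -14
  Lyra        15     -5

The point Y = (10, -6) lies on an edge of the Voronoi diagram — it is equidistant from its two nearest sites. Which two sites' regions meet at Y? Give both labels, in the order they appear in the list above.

Squared distances from Y to each site:
d²(Y, Gemma) = (10−9)² + (-6−(-1))² = 1 + 25 = 26
d²(Y, Sigma) = (10−8)² + (-6−4)² = 4 + 100 = 104
d²(Y, Cygnus) = (10−(-5))² + (-6−2)² = 225 + 64 = 289
d²(Y, Hydra) = (10−(-7))² + (-6−13)² = 289 + 361 = 650
d²(Y, Rigel) = (10−11)² + (-6−(-14))² = 1 + 64 = 65
d²(Y, Lyra) = (10−15)² + (-6−(-5))² = 25 + 1 = 26
Y is equidistant from Gemma and Lyra (both at squared distance 26), and every other site is strictly farther — so Y lies on the Gemma–Lyra Voronoi edge.

Gemma and Lyra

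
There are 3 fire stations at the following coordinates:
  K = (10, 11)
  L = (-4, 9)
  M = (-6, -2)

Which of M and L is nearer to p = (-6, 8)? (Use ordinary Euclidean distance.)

Compare squared distances:
|pM|² = (-6−(-6))² + (8−(-2))² = 0 + 100 = 100
|pL|² = (-6−(-4))² + (8−9)² = 4 + 1 = 5
100 > 5, so L is closer.

L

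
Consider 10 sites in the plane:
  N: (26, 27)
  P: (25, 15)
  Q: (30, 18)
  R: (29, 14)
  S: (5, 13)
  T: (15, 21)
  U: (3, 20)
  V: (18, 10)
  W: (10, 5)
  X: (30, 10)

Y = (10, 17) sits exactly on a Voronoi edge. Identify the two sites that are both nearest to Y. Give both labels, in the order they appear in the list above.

S and T

Squared distances from Y to each site:
|YN|² = 256 + 100 = 356
|YP|² = 225 + 4 = 229
|YQ|² = 400 + 1 = 401
|YR|² = 361 + 9 = 370
|YS|² = 25 + 16 = 41
|YT|² = 25 + 16 = 41
|YU|² = 49 + 9 = 58
|YV|² = 64 + 49 = 113
|YW|² = 0 + 144 = 144
|YX|² = 400 + 49 = 449
Y is equidistant from S and T (both at squared distance 41), and every other site is strictly farther — so Y lies on the S–T Voronoi edge.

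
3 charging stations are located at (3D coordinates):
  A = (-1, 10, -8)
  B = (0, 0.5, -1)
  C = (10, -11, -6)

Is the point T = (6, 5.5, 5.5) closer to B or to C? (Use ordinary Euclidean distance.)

B

Compare squared distances:
|TB|² = (6−0)² + (5.5−0.5)² + (5.5−(-1))² = 36 + 25 + 42.25 = 103.25
|TC|² = (6−10)² + (5.5−(-11))² + (5.5−(-6))² = 16 + 272.25 + 132.25 = 420.5
103.25 < 420.5, so B is closer.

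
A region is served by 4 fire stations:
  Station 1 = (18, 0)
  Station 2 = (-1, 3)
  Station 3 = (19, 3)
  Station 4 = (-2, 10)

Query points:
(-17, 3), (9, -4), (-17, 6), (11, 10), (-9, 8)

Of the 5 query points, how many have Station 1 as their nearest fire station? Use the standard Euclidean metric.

1

(-17, 3) — d² to each: Station 1:1234, Station 2:256, Station 3:1296, Station 4:274 → nearest is Station 2
(9, -4) — d² to each: Station 1:97, Station 2:149, Station 3:149, Station 4:317 → nearest is Station 1
(-17, 6) — d² to each: Station 1:1261, Station 2:265, Station 3:1305, Station 4:241 → nearest is Station 4
(11, 10) — d² to each: Station 1:149, Station 2:193, Station 3:113, Station 4:169 → nearest is Station 3
(-9, 8) — d² to each: Station 1:793, Station 2:89, Station 3:809, Station 4:53 → nearest is Station 4
1 of the 5 points has Station 1 as nearest.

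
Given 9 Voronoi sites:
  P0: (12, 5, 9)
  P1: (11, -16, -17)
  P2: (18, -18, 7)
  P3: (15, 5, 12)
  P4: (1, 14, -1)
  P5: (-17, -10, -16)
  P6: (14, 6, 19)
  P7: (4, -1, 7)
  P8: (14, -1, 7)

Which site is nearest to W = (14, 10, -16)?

Squared Euclidean distances:
|WP0|² = (14−12)² + (10−5)² + (-16−9)² = 4 + 25 + 625 = 654
|WP1|² = (14−11)² + (10−(-16))² + (-16−(-17))² = 9 + 676 + 1 = 686
|WP2|² = (14−18)² + (10−(-18))² + (-16−7)² = 16 + 784 + 529 = 1329
|WP3|² = (14−15)² + (10−5)² + (-16−12)² = 1 + 25 + 784 = 810
|WP4|² = (14−1)² + (10−14)² + (-16−(-1))² = 169 + 16 + 225 = 410
|WP5|² = (14−(-17))² + (10−(-10))² + (-16−(-16))² = 961 + 400 + 0 = 1361
|WP6|² = (14−14)² + (10−6)² + (-16−19)² = 0 + 16 + 1225 = 1241
|WP7|² = (14−4)² + (10−(-1))² + (-16−7)² = 100 + 121 + 529 = 750
|WP8|² = (14−14)² + (10−(-1))² + (-16−7)² = 0 + 121 + 529 = 650
Minimum is at P4.

P4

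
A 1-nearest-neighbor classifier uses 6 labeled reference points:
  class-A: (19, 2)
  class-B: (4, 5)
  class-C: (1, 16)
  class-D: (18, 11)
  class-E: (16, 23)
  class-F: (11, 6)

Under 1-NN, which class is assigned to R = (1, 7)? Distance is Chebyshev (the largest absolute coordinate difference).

class-B

d(R, class-A) = max(18, 5) = 18
d(R, class-B) = max(3, 2) = 3
d(R, class-C) = max(0, 9) = 9
d(R, class-D) = max(17, 4) = 17
d(R, class-E) = max(15, 16) = 16
d(R, class-F) = max(10, 1) = 10
class-B is nearest.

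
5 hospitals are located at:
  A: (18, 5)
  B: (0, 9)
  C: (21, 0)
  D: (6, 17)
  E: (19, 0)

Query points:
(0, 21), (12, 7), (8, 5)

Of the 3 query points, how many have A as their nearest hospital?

(0, 21) — d² to each: A:580, B:144, C:882, D:52, E:802 → nearest is D
(12, 7) — d² to each: A:40, B:148, C:130, D:136, E:98 → nearest is A
(8, 5) — d² to each: A:100, B:80, C:194, D:148, E:146 → nearest is B
1 of the 3 points has A as nearest.

1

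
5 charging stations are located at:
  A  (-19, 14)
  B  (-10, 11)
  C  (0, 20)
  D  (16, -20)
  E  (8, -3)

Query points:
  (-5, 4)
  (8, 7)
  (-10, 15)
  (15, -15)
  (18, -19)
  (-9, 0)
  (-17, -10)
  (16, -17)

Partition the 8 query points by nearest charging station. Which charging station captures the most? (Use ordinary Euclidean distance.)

(-5, 4) — d² to each: A:296, B:74, C:281, D:1017, E:218 → nearest is B
(8, 7) — d² to each: A:778, B:340, C:233, D:793, E:100 → nearest is E
(-10, 15) — d² to each: A:82, B:16, C:125, D:1901, E:648 → nearest is B
(15, -15) — d² to each: A:1997, B:1301, C:1450, D:26, E:193 → nearest is D
(18, -19) — d² to each: A:2458, B:1684, C:1845, D:5, E:356 → nearest is D
(-9, 0) — d² to each: A:296, B:122, C:481, D:1025, E:298 → nearest is B
(-17, -10) — d² to each: A:580, B:490, C:1189, D:1189, E:674 → nearest is B
(16, -17) — d² to each: A:2186, B:1460, C:1625, D:9, E:260 → nearest is D
Tally — B:4, D:3, E:1. B captures the most (4).

B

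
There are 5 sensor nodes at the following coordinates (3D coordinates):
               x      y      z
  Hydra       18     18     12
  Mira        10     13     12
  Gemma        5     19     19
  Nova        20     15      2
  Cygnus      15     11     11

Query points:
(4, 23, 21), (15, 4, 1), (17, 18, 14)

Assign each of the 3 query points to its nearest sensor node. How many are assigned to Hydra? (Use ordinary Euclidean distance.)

(4, 23, 21) — d² to each: Hydra:302, Mira:217, Gemma:21, Nova:681, Cygnus:365 → nearest is Gemma
(15, 4, 1) — d² to each: Hydra:326, Mira:227, Gemma:649, Nova:147, Cygnus:149 → nearest is Nova
(17, 18, 14) — d² to each: Hydra:5, Mira:78, Gemma:170, Nova:162, Cygnus:62 → nearest is Hydra
1 of the 3 points has Hydra as nearest.

1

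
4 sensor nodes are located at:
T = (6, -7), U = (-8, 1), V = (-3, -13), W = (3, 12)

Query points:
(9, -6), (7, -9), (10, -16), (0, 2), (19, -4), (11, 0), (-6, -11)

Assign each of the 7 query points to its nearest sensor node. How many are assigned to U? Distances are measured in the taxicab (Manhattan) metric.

1

(9, -6) — d to each: T:4, U:24, V:19, W:24 → nearest is T
(7, -9) — d to each: T:3, U:25, V:14, W:25 → nearest is T
(10, -16) — d to each: T:13, U:35, V:16, W:35 → nearest is T
(0, 2) — d to each: T:15, U:9, V:18, W:13 → nearest is U
(19, -4) — d to each: T:16, U:32, V:31, W:32 → nearest is T
(11, 0) — d to each: T:12, U:20, V:27, W:20 → nearest is T
(-6, -11) — d to each: T:16, U:14, V:5, W:32 → nearest is V
1 of the 7 points has U as nearest.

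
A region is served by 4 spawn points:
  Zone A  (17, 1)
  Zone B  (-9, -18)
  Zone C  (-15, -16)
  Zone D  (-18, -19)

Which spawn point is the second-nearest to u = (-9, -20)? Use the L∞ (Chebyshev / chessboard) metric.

Zone C

d(u, Zone A) = max(26, 21) = 26
d(u, Zone B) = max(0, 2) = 2
d(u, Zone C) = max(6, 4) = 6
d(u, Zone D) = max(9, 1) = 9
Sorted ascending: Zone B, Zone C, Zone D, … — the second-nearest is Zone C.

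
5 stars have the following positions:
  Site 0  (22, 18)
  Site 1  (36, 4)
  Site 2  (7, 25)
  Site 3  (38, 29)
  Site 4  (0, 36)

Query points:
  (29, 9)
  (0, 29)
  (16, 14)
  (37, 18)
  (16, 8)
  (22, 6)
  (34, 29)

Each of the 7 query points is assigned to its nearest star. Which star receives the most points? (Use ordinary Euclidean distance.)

Site 0

(29, 9) — d² to each: Site 0:130, Site 1:74, Site 2:740, Site 3:481, Site 4:1570 → nearest is Site 1
(0, 29) — d² to each: Site 0:605, Site 1:1921, Site 2:65, Site 3:1444, Site 4:49 → nearest is Site 4
(16, 14) — d² to each: Site 0:52, Site 1:500, Site 2:202, Site 3:709, Site 4:740 → nearest is Site 0
(37, 18) — d² to each: Site 0:225, Site 1:197, Site 2:949, Site 3:122, Site 4:1693 → nearest is Site 3
(16, 8) — d² to each: Site 0:136, Site 1:416, Site 2:370, Site 3:925, Site 4:1040 → nearest is Site 0
(22, 6) — d² to each: Site 0:144, Site 1:200, Site 2:586, Site 3:785, Site 4:1384 → nearest is Site 0
(34, 29) — d² to each: Site 0:265, Site 1:629, Site 2:745, Site 3:16, Site 4:1205 → nearest is Site 3
Tally — Site 0:3, Site 1:1, Site 3:2, Site 4:1. Site 0 captures the most (3).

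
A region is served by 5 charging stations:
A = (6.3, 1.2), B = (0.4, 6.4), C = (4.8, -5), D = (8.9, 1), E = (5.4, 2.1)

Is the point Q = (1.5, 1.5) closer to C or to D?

C

Compare squared distances:
|QC|² = (1.5−4.8)² + (1.5−(-5))² = 10.89 + 42.25 = 53.14
|QD|² = (1.5−8.9)² + (1.5−1)² = 54.76 + 0.25 = 55.01
53.14 < 55.01, so C is closer.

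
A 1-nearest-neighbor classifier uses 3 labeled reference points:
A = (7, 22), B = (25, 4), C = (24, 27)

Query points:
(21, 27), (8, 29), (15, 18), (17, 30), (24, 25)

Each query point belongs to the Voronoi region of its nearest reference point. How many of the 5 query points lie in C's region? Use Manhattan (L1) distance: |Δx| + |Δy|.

(21, 27) — d to each: A:19, B:27, C:3 → nearest is C
(8, 29) — d to each: A:8, B:42, C:18 → nearest is A
(15, 18) — d to each: A:12, B:24, C:18 → nearest is A
(17, 30) — d to each: A:18, B:34, C:10 → nearest is C
(24, 25) — d to each: A:20, B:22, C:2 → nearest is C
3 of the 5 points have C as nearest.

3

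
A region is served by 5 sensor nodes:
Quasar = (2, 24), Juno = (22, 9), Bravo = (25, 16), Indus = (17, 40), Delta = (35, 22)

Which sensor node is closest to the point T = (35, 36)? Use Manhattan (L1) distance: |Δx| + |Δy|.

d(T, Quasar) = |35−2| + |36−24| = 33 + 12 = 45
d(T, Juno) = |35−22| + |36−9| = 13 + 27 = 40
d(T, Bravo) = |35−25| + |36−16| = 10 + 20 = 30
d(T, Indus) = |35−17| + |36−40| = 18 + 4 = 22
d(T, Delta) = |35−35| + |36−22| = 0 + 14 = 14
The smallest is to Delta, so T lies in the Voronoi region of Delta.

Delta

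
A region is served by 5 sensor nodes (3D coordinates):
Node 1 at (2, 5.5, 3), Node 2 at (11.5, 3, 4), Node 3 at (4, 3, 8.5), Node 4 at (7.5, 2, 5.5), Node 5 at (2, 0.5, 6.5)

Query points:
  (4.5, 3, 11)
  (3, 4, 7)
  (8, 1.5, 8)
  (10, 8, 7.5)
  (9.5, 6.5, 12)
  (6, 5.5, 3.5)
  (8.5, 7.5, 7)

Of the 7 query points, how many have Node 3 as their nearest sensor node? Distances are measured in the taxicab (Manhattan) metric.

(4.5, 3, 11) — d to each: Node 1:13, Node 2:14, Node 3:3, Node 4:9.5, Node 5:9.5 → nearest is Node 3
(3, 4, 7) — d to each: Node 1:6.5, Node 2:12.5, Node 3:3.5, Node 4:8, Node 5:5 → nearest is Node 3
(8, 1.5, 8) — d to each: Node 1:15, Node 2:9, Node 3:6, Node 4:3.5, Node 5:8.5 → nearest is Node 4
(10, 8, 7.5) — d to each: Node 1:15, Node 2:10, Node 3:12, Node 4:10.5, Node 5:16.5 → nearest is Node 2
(9.5, 6.5, 12) — d to each: Node 1:17.5, Node 2:13.5, Node 3:12.5, Node 4:13, Node 5:19 → nearest is Node 3
(6, 5.5, 3.5) — d to each: Node 1:4.5, Node 2:8.5, Node 3:9.5, Node 4:7, Node 5:12 → nearest is Node 1
(8.5, 7.5, 7) — d to each: Node 1:12.5, Node 2:10.5, Node 3:10.5, Node 4:8, Node 5:14 → nearest is Node 4
3 of the 7 points have Node 3 as nearest.

3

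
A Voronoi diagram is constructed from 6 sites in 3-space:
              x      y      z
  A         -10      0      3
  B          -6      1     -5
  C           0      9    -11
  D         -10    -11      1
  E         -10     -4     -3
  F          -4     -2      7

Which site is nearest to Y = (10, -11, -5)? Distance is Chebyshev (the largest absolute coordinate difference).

F

d(Y,A) = max(20, 11, 8) = 20
d(Y,B) = max(16, 12, 0) = 16
d(Y,C) = max(10, 20, 6) = 20
d(Y,D) = max(20, 0, 6) = 20
d(Y,E) = max(20, 7, 2) = 20
d(Y,F) = max(14, 9, 12) = 14
The smallest is to F, so Y lies in the Voronoi region of F.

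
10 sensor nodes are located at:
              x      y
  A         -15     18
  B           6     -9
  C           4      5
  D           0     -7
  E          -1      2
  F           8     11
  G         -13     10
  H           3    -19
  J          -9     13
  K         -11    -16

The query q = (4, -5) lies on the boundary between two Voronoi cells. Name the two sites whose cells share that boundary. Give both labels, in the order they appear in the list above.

B and D

Squared distances from q to each site:
|qA|² = (4−(-15))² + (-5−18)² = 361 + 529 = 890
|qB|² = (4−6)² + (-5−(-9))² = 4 + 16 = 20
|qC|² = (4−4)² + (-5−5)² = 0 + 100 = 100
|qD|² = (4−0)² + (-5−(-7))² = 16 + 4 = 20
|qE|² = (4−(-1))² + (-5−2)² = 25 + 49 = 74
|qF|² = (4−8)² + (-5−11)² = 16 + 256 = 272
|qG|² = (4−(-13))² + (-5−10)² = 289 + 225 = 514
|qH|² = (4−3)² + (-5−(-19))² = 1 + 196 = 197
|qJ|² = (4−(-9))² + (-5−13)² = 169 + 324 = 493
|qK|² = (4−(-11))² + (-5−(-16))² = 225 + 121 = 346
q is equidistant from B and D (both at squared distance 20), and every other site is strictly farther — so q lies on the B–D Voronoi edge.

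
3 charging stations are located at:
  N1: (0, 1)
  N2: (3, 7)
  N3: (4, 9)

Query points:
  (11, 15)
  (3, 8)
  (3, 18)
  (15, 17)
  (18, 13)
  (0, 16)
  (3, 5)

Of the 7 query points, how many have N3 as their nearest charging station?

(11, 15) — d² to each: N1:317, N2:128, N3:85 → nearest is N3
(3, 8) — d² to each: N1:58, N2:1, N3:2 → nearest is N2
(3, 18) — d² to each: N1:298, N2:121, N3:82 → nearest is N3
(15, 17) — d² to each: N1:481, N2:244, N3:185 → nearest is N3
(18, 13) — d² to each: N1:468, N2:261, N3:212 → nearest is N3
(0, 16) — d² to each: N1:225, N2:90, N3:65 → nearest is N3
(3, 5) — d² to each: N1:25, N2:4, N3:17 → nearest is N2
5 of the 7 points have N3 as nearest.

5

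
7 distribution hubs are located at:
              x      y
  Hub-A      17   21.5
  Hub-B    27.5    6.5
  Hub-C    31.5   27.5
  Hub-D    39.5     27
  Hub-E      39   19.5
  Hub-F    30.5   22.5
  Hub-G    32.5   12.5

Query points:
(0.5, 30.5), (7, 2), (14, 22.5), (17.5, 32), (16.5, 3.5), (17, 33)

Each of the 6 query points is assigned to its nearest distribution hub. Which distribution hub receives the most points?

(0.5, 30.5) — d² to each: Hub-A:353.25, Hub-B:1305, Hub-C:970, Hub-D:1533.25, Hub-E:1603.25, Hub-F:964, Hub-G:1348 → nearest is Hub-A
(7, 2) — d² to each: Hub-A:480.25, Hub-B:440.5, Hub-C:1250.5, Hub-D:1681.25, Hub-E:1330.25, Hub-F:972.5, Hub-G:760.5 → nearest is Hub-B
(14, 22.5) — d² to each: Hub-A:10, Hub-B:438.25, Hub-C:331.25, Hub-D:670.5, Hub-E:634, Hub-F:272.25, Hub-G:442.25 → nearest is Hub-A
(17.5, 32) — d² to each: Hub-A:110.5, Hub-B:750.25, Hub-C:216.25, Hub-D:509, Hub-E:618.5, Hub-F:259.25, Hub-G:605.25 → nearest is Hub-A
(16.5, 3.5) — d² to each: Hub-A:324.25, Hub-B:130, Hub-C:801, Hub-D:1081.25, Hub-E:762.25, Hub-F:557, Hub-G:337 → nearest is Hub-B
(17, 33) — d² to each: Hub-A:132.25, Hub-B:812.5, Hub-C:240.5, Hub-D:542.25, Hub-E:666.25, Hub-F:292.5, Hub-G:660.5 → nearest is Hub-A
Tally — Hub-A:4, Hub-B:2. Hub-A captures the most (4).

Hub-A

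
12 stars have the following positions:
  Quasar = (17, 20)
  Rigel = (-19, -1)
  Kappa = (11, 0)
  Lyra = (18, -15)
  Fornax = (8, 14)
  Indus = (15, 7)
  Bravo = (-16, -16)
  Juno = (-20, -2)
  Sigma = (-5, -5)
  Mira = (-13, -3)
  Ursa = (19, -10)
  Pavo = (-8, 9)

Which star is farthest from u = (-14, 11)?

Compare squared distances (the ordering matches that of the actual distances):
d²(u, Quasar) = 961 + 81 = 1042
d²(u, Rigel) = 25 + 144 = 169
d²(u, Kappa) = 625 + 121 = 746
d²(u, Lyra) = 1024 + 676 = 1700
d²(u, Fornax) = 484 + 9 = 493
d²(u, Indus) = 841 + 16 = 857
d²(u, Bravo) = 4 + 729 = 733
d²(u, Juno) = 36 + 169 = 205
d²(u, Sigma) = 81 + 256 = 337
d²(u, Mira) = 1 + 196 = 197
d²(u, Ursa) = 1089 + 441 = 1530
d²(u, Pavo) = 36 + 4 = 40
The largest is to Lyra.

Lyra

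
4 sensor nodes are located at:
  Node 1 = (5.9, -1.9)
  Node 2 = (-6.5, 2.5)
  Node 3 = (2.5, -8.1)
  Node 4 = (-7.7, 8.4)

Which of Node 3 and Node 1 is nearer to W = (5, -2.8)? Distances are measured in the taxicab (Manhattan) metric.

d(W, Node 3) = |5−2.5| + |-2.8−(-8.1)| = 2.5 + 5.3 = 7.8
d(W, Node 1) = |5−5.9| + |-2.8−(-1.9)| = 0.9 + 0.9 = 1.8
7.8 > 1.8, so Node 1 is closer.

Node 1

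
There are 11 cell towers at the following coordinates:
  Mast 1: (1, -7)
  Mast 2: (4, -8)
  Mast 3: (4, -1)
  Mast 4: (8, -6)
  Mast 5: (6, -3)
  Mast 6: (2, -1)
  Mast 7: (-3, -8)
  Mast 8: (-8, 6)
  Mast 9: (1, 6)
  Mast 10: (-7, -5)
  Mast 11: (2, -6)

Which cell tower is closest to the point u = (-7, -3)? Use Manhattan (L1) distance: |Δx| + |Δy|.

Mast 10

d(u, Mast 1) = |-7−1| + |-3−(-7)| = 8 + 4 = 12
d(u, Mast 2) = |-7−4| + |-3−(-8)| = 11 + 5 = 16
d(u, Mast 3) = |-7−4| + |-3−(-1)| = 11 + 2 = 13
d(u, Mast 4) = |-7−8| + |-3−(-6)| = 15 + 3 = 18
d(u, Mast 5) = |-7−6| + |-3−(-3)| = 13 + 0 = 13
d(u, Mast 6) = |-7−2| + |-3−(-1)| = 9 + 2 = 11
d(u, Mast 7) = |-7−(-3)| + |-3−(-8)| = 4 + 5 = 9
d(u, Mast 8) = |-7−(-8)| + |-3−6| = 1 + 9 = 10
d(u, Mast 9) = |-7−1| + |-3−6| = 8 + 9 = 17
d(u, Mast 10) = |-7−(-7)| + |-3−(-5)| = 0 + 2 = 2
d(u, Mast 11) = |-7−2| + |-3−(-6)| = 9 + 3 = 12
Minimum is at Mast 10.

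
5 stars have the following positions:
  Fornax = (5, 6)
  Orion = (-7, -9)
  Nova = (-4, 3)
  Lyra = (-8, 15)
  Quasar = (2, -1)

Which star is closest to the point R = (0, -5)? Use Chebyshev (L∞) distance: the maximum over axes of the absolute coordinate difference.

d(R, Fornax) = max(5, 11) = 11
d(R, Orion) = max(7, 4) = 7
d(R, Nova) = max(4, 8) = 8
d(R, Lyra) = max(8, 20) = 20
d(R, Quasar) = max(2, 4) = 4
Quasar is nearest.

Quasar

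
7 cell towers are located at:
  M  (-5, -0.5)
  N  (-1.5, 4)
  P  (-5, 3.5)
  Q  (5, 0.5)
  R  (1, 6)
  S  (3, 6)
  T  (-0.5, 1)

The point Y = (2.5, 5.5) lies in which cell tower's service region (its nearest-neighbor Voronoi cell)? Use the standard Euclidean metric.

Squared Euclidean distances:
|YM|² = (2.5−(-5))² + (5.5−(-0.5))² = 56.25 + 36 = 92.25
|YN|² = (2.5−(-1.5))² + (5.5−4)² = 16 + 2.25 = 18.25
|YP|² = (2.5−(-5))² + (5.5−3.5)² = 56.25 + 4 = 60.25
|YQ|² = (2.5−5)² + (5.5−0.5)² = 6.25 + 25 = 31.25
|YR|² = (2.5−1)² + (5.5−6)² = 2.25 + 0.25 = 2.5
|YS|² = (2.5−3)² + (5.5−6)² = 0.25 + 0.25 = 0.5
|YT|² = (2.5−(-0.5))² + (5.5−1)² = 9 + 20.25 = 29.25
Minimum is at S.

S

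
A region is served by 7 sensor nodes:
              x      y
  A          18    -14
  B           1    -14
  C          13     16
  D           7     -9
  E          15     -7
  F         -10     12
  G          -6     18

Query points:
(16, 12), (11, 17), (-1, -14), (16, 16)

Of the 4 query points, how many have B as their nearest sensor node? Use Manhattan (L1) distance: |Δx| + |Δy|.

1

(16, 12) — d to each: A:28, B:41, C:7, D:30, E:20, F:26, G:28 → nearest is C
(11, 17) — d to each: A:38, B:41, C:3, D:30, E:28, F:26, G:18 → nearest is C
(-1, -14) — d to each: A:19, B:2, C:44, D:13, E:23, F:35, G:37 → nearest is B
(16, 16) — d to each: A:32, B:45, C:3, D:34, E:24, F:30, G:24 → nearest is C
1 of the 4 points has B as nearest.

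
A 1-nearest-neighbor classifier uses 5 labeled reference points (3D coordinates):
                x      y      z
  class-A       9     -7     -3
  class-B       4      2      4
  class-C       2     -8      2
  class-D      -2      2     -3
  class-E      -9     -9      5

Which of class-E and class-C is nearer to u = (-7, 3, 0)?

Compare squared distances:
d²(u, class-E) = (-7−(-9))² + (3−(-9))² + (0−5)² = 4 + 144 + 25 = 173
d²(u, class-C) = (-7−2)² + (3−(-8))² + (0−2)² = 81 + 121 + 4 = 206
173 < 206, so class-E is closer.

class-E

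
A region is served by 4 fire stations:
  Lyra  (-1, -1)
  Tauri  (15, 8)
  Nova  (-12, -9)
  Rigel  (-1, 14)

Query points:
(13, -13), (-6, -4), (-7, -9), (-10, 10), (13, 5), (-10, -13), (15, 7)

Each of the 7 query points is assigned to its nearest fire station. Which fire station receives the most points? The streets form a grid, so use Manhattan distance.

Tauri

(13, -13) — d to each: Lyra:26, Tauri:23, Nova:29, Rigel:41 → nearest is Tauri
(-6, -4) — d to each: Lyra:8, Tauri:33, Nova:11, Rigel:23 → nearest is Lyra
(-7, -9) — d to each: Lyra:14, Tauri:39, Nova:5, Rigel:29 → nearest is Nova
(-10, 10) — d to each: Lyra:20, Tauri:27, Nova:21, Rigel:13 → nearest is Rigel
(13, 5) — d to each: Lyra:20, Tauri:5, Nova:39, Rigel:23 → nearest is Tauri
(-10, -13) — d to each: Lyra:21, Tauri:46, Nova:6, Rigel:36 → nearest is Nova
(15, 7) — d to each: Lyra:24, Tauri:1, Nova:43, Rigel:23 → nearest is Tauri
Tally — Lyra:1, Tauri:3, Nova:2, Rigel:1. Tauri captures the most (3).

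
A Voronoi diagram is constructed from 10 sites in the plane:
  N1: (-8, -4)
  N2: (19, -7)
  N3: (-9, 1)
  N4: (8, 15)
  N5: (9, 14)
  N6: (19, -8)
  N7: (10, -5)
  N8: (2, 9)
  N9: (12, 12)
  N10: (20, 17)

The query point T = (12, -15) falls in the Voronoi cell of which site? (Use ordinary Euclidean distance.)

Compare squared distances (the ordering matches that of the actual distances):
|TN1|² = 400 + 121 = 521
|TN2|² = 49 + 64 = 113
|TN3|² = 441 + 256 = 697
|TN4|² = 16 + 900 = 916
|TN5|² = 9 + 841 = 850
|TN6|² = 49 + 49 = 98
|TN7|² = 4 + 100 = 104
|TN8|² = 100 + 576 = 676
|TN9|² = 0 + 729 = 729
d²(T, N10) = 64 + 1024 = 1088
The smallest is to N6, so T lies in the Voronoi region of N6.

N6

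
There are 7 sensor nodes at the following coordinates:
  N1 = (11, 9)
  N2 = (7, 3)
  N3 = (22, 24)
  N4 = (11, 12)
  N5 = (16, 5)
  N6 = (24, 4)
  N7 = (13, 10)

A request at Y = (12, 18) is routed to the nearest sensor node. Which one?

N4

Since √ is increasing, it suffices to compare squared distances:
|YN1|² = (12−11)² + (18−9)² = 1 + 81 = 82
|YN2|² = (12−7)² + (18−3)² = 25 + 225 = 250
|YN3|² = (12−22)² + (18−24)² = 100 + 36 = 136
|YN4|² = (12−11)² + (18−12)² = 1 + 36 = 37
|YN5|² = (12−16)² + (18−5)² = 16 + 169 = 185
|YN6|² = (12−24)² + (18−4)² = 144 + 196 = 340
|YN7|² = (12−13)² + (18−10)² = 1 + 64 = 65
Minimum is at N4.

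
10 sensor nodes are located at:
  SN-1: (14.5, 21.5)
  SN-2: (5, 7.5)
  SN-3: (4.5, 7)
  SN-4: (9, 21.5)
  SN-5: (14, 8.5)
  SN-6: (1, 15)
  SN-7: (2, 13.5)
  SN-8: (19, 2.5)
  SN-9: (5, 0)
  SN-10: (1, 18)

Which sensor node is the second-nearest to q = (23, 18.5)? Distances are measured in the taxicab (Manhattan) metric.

d(q, SN-1) = |23−14.5| + |18.5−21.5| = 8.5 + 3 = 11.5
d(q, SN-2) = |23−5| + |18.5−7.5| = 18 + 11 = 29
d(q, SN-3) = |23−4.5| + |18.5−7| = 18.5 + 11.5 = 30
d(q, SN-4) = |23−9| + |18.5−21.5| = 14 + 3 = 17
d(q, SN-5) = |23−14| + |18.5−8.5| = 9 + 10 = 19
d(q, SN-6) = |23−1| + |18.5−15| = 22 + 3.5 = 25.5
d(q, SN-7) = |23−2| + |18.5−13.5| = 21 + 5 = 26
d(q, SN-8) = |23−19| + |18.5−2.5| = 4 + 16 = 20
d(q, SN-9) = |23−5| + |18.5−0| = 18 + 18.5 = 36.5
d(q, SN-10) = |23−1| + |18.5−18| = 22 + 0.5 = 22.5
Sorted ascending: SN-1, SN-4, SN-5, … — the second-nearest is SN-4.

SN-4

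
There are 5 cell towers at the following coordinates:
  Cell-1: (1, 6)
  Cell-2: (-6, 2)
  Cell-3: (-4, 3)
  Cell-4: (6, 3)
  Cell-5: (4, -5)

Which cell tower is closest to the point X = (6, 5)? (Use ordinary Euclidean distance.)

Since √ is increasing, it suffices to compare squared distances:
d²(X, Cell-1) = (6−1)² + (5−6)² = 25 + 1 = 26
d²(X, Cell-2) = (6−(-6))² + (5−2)² = 144 + 9 = 153
d²(X, Cell-3) = (6−(-4))² + (5−3)² = 100 + 4 = 104
d²(X, Cell-4) = (6−6)² + (5−3)² = 0 + 4 = 4
d²(X, Cell-5) = (6−4)² + (5−(-5))² = 4 + 100 = 104
The smallest is to Cell-4, so X lies in the Voronoi region of Cell-4.

Cell-4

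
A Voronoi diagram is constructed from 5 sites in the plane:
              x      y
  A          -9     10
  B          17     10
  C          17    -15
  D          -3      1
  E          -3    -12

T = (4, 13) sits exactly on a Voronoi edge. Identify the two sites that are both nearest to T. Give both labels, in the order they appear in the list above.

A and B

Squared distances from T to each site:
|TA|² = (4−(-9))² + (13−10)² = 169 + 9 = 178
|TB|² = (4−17)² + (13−10)² = 169 + 9 = 178
|TC|² = (4−17)² + (13−(-15))² = 169 + 784 = 953
|TD|² = (4−(-3))² + (13−1)² = 49 + 144 = 193
|TE|² = (4−(-3))² + (13−(-12))² = 49 + 625 = 674
T is equidistant from A and B (both at squared distance 178), and every other site is strictly farther — so T lies on the A–B Voronoi edge.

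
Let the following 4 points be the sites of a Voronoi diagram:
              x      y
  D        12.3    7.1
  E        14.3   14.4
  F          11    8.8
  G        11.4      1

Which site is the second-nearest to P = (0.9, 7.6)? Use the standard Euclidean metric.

Compare squared distances (the ordering matches that of the actual distances):
|PD|² = 129.96 + 0.25 = 130.21
|PE|² = 179.56 + 46.24 = 225.8
|PF|² = 102.01 + 1.44 = 103.45
|PG|² = 110.25 + 43.56 = 153.81
Sorted ascending: F, D, G, … — the second-nearest is D.

D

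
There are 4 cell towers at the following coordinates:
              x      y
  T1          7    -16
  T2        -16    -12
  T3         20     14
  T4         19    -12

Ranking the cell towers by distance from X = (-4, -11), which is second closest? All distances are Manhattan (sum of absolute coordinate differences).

d(X,T1) = 11 + 5 = 16
d(X,T2) = 12 + 1 = 13
d(X,T3) = 24 + 25 = 49
d(X,T4) = 23 + 1 = 24
Sorted ascending: T2, T1, T4, … — the second-nearest is T1.

T1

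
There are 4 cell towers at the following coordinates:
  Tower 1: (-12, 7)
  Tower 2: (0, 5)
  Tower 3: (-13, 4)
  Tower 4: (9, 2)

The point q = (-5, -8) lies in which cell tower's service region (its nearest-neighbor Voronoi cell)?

Since √ is increasing, it suffices to compare squared distances:
d²(q, Tower 1) = (-5−(-12))² + (-8−7)² = 49 + 225 = 274
d²(q, Tower 2) = (-5−0)² + (-8−5)² = 25 + 169 = 194
d²(q, Tower 3) = (-5−(-13))² + (-8−4)² = 64 + 144 = 208
d²(q, Tower 4) = (-5−9)² + (-8−2)² = 196 + 100 = 296
The smallest is to Tower 2, so q lies in the Voronoi region of Tower 2.

Tower 2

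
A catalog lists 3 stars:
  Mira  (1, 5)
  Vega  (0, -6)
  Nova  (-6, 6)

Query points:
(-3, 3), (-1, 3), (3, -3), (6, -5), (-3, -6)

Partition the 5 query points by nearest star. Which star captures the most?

Vega

(-3, 3) — d² to each: Mira:20, Vega:90, Nova:18 → nearest is Nova
(-1, 3) — d² to each: Mira:8, Vega:82, Nova:34 → nearest is Mira
(3, -3) — d² to each: Mira:68, Vega:18, Nova:162 → nearest is Vega
(6, -5) — d² to each: Mira:125, Vega:37, Nova:265 → nearest is Vega
(-3, -6) — d² to each: Mira:137, Vega:9, Nova:153 → nearest is Vega
Tally — Mira:1, Vega:3, Nova:1. Vega captures the most (3).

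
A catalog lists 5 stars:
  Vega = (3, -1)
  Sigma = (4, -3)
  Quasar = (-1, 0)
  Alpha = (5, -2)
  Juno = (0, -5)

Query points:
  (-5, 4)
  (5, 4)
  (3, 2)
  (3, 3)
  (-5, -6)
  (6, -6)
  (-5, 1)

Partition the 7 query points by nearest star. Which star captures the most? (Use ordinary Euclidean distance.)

Vega

(-5, 4) — d² to each: Vega:89, Sigma:130, Quasar:32, Alpha:136, Juno:106 → nearest is Quasar
(5, 4) — d² to each: Vega:29, Sigma:50, Quasar:52, Alpha:36, Juno:106 → nearest is Vega
(3, 2) — d² to each: Vega:9, Sigma:26, Quasar:20, Alpha:20, Juno:58 → nearest is Vega
(3, 3) — d² to each: Vega:16, Sigma:37, Quasar:25, Alpha:29, Juno:73 → nearest is Vega
(-5, -6) — d² to each: Vega:89, Sigma:90, Quasar:52, Alpha:116, Juno:26 → nearest is Juno
(6, -6) — d² to each: Vega:34, Sigma:13, Quasar:85, Alpha:17, Juno:37 → nearest is Sigma
(-5, 1) — d² to each: Vega:68, Sigma:97, Quasar:17, Alpha:109, Juno:61 → nearest is Quasar
Tally — Vega:3, Sigma:1, Quasar:2, Juno:1. Vega captures the most (3).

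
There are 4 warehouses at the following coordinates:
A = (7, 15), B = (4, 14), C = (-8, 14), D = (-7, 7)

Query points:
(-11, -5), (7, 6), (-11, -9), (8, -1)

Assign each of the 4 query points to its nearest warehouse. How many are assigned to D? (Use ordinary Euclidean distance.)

(-11, -5) — d² to each: A:724, B:586, C:370, D:160 → nearest is D
(7, 6) — d² to each: A:81, B:73, C:289, D:197 → nearest is B
(-11, -9) — d² to each: A:900, B:754, C:538, D:272 → nearest is D
(8, -1) — d² to each: A:257, B:241, C:481, D:289 → nearest is B
2 of the 4 points have D as nearest.

2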